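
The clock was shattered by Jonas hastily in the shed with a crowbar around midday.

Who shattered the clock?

'Jonas' marks the agent of the shattering event.

Jonas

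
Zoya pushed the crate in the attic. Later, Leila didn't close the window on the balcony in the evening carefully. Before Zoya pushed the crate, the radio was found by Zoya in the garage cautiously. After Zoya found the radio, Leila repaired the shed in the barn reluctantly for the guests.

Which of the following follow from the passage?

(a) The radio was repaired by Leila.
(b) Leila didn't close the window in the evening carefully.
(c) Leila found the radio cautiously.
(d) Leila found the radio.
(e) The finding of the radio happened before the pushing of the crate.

(a) Not entailed — Leila repaired the shed, not the radio; the radio belongs to the finding event.
(b) Not entailed — dropping 'on the balcony' under negation is not valid — the original leaves open that Leila closed the window some other way.
(c) Not entailed — the passage has Zoya finding the radio, not Leila.
(d) Not entailed — the passage has Zoya finding the radio, not Leila.
(e) Entailed — the narrative places the finding before the pushing.

(e)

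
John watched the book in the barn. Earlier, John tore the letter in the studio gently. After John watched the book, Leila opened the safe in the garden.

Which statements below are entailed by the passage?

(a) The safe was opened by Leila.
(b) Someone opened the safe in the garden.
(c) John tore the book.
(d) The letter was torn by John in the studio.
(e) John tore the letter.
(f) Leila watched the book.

(a) Entailed — dropping 'in the garden' leaves a sub-description the original still satisfies.
(b) Entailed — every conjunct here is already in the original opening event.
(c) Not entailed — John tore the letter, not the book; the book belongs to the watching event.
(d) Entailed — dropping 'gently' leaves a sub-description the original still satisfies.
(e) Entailed — every conjunct here is already in the original tearing event.
(f) Not entailed — the passage has John watching the book, not Leila.

(a), (b), (d), (e)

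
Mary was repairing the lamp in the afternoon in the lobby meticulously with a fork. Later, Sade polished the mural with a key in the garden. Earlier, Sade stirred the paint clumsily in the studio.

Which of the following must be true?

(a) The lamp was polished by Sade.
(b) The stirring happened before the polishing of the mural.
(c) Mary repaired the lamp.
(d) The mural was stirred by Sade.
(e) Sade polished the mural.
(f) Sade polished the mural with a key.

(b), (e), (f)

(a) Not entailed — Sade polished the mural, not the lamp; the lamp belongs to the repairing event.
(b) Entailed — the narrative places the stirring before the polishing.
(c) Not entailed — 'was repairing' is progressive on an accomplishment; it does not entail the completed 'repaired'.
(d) Not entailed — Sade stirred the paint, not the mural; the mural belongs to the polishing event.
(e) Entailed — the original entails any weakening of itself; this just drops 'in the garden', 'with a key'.
(f) Entailed — the original entails any weakening of itself; this just drops 'in the garden'.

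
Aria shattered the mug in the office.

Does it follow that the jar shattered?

no

Nothing is said about any jar; only the mug is affected.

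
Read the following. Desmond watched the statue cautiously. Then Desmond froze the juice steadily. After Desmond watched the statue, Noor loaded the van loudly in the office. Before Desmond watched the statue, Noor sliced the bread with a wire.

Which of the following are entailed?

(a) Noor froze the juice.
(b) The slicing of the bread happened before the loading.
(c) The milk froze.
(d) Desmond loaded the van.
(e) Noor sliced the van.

(b)

(a) Not entailed — the passage has Desmond freezing the juice, not Noor.
(b) Entailed — the narrative places the slicing before the loading.
(c) Not entailed — the juice is what froze, not the milk.
(d) Not entailed — the passage has Noor loading the van, not Desmond.
(e) Not entailed — Noor sliced the bread, not the van; the van belongs to the loading event.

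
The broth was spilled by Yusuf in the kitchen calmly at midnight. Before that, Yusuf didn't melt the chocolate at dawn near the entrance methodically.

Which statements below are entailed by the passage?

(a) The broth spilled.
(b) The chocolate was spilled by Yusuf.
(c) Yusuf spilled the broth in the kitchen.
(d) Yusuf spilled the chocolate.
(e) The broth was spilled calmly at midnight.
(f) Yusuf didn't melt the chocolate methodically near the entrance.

(a) Entailed — 'Yusuf spilled the broth' is causative; it entails the inchoative 'the broth spilled'.
(b) Not entailed — Yusuf spilled the broth, not the chocolate; the chocolate belongs to the melting event.
(c) Entailed — dropping 'calmly', 'at midnight' leaves a sub-description the original still satisfies.
(d) Not entailed — Yusuf spilled the broth, not the chocolate; the chocolate belongs to the melting event.
(e) Entailed — this follows by dropping conjuncts from the spilling event's description.
(f) Not entailed — dropping 'at dawn' under negation is not valid — the original leaves open that Yusuf melted the chocolate some other way.

(a), (c), (e)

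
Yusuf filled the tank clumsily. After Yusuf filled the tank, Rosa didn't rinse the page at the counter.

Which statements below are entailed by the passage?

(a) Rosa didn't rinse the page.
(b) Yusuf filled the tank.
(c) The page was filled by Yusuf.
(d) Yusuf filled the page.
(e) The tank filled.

(b), (e)

(a) Not entailed — dropping 'at the counter' under negation is not valid — the original leaves open that Rosa rinsed the page some other way.
(b) Entailed — every conjunct here is already in the original filling event.
(c) Not entailed — Yusuf filled the tank, not the page; the page belongs to the rinsing event.
(d) Not entailed — Yusuf filled the tank, not the page; the page belongs to the rinsing event.
(e) Entailed — 'Yusuf filled the tank' is causative; it entails the inchoative 'the tank filled'.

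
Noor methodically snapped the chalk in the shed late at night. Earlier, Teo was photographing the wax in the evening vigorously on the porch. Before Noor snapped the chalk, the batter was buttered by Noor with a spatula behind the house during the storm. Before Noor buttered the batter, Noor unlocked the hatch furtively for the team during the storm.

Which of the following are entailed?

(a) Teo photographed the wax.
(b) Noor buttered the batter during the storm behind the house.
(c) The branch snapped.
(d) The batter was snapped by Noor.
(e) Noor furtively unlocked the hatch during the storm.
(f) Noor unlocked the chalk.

(a) Not entailed — 'was photographing' is progressive on an accomplishment; it does not entail the completed 'photographed'.
(b) Entailed — the original entails any weakening of itself; this just drops 'with a spatula'.
(c) Not entailed — the chalk is what snapped, not the branch.
(d) Not entailed — Noor snapped the chalk, not the batter; the batter belongs to the buttering event.
(e) Entailed — every conjunct here is already in the original unlocking event.
(f) Not entailed — Noor unlocked the hatch, not the chalk; the chalk belongs to the snapping event.

(b), (e)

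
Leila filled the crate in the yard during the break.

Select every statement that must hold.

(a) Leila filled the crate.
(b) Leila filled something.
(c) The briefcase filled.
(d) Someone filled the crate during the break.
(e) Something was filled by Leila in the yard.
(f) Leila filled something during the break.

(a), (b), (d), (e), (f)

(a) Entailed — every conjunct here is already in the original filling event.
(b) Entailed — every conjunct here is already in the original filling event.
(c) Not entailed — the crate is what filled, not the briefcase.
(d) Entailed — every conjunct here is already in the original filling event.
(e) Entailed — dropping 'during the break' and generalizing the patient leaves a sub-description the original still satisfies.
(f) Entailed — this follows by dropping conjuncts from the filling event's description.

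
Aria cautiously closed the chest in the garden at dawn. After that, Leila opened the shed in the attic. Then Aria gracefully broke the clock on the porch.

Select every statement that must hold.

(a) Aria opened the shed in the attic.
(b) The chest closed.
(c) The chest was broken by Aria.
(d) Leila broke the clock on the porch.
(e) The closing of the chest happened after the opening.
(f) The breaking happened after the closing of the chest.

(a) Not entailed — the passage has Leila opening the shed, not Aria.
(b) Entailed — 'Aria closed the chest' is causative; it entails the inchoative 'the chest closed'.
(c) Not entailed — Aria broke the clock, not the chest; the chest belongs to the closing event.
(d) Not entailed — the passage has Aria breaking the clock, not Leila.
(e) Not entailed — the narrative places the closing before the opening, not after.
(f) Entailed — the narrative places the closing before the breaking.

(b), (f)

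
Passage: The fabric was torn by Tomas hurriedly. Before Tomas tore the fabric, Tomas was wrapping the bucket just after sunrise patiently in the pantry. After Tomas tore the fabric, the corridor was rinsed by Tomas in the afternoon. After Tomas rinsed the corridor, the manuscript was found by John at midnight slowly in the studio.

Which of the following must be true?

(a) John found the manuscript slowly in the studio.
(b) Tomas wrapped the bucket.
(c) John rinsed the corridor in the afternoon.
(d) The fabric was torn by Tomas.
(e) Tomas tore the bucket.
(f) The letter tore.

(a) Entailed — every conjunct here is already in the original finding event.
(b) Not entailed — 'was wrapping' is progressive on an accomplishment; it does not entail the completed 'wrapped'.
(c) Not entailed — the passage has Tomas rinsing the corridor, not John.
(d) Entailed — every conjunct here is already in the original tearing event.
(e) Not entailed — Tomas tore the fabric, not the bucket; the bucket belongs to the wrapping event.
(f) Not entailed — the fabric is what tore, not the letter.

(a), (d)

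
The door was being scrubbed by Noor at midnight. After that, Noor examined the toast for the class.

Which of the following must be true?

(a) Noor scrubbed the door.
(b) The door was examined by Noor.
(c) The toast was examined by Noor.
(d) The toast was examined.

(a), (c), (d)

(a) Entailed — 'scrub' is an activity; 'was scrubbing' entails that some scrubbing happened, so 'scrubbed' holds.
(b) Not entailed — Noor examined the toast, not the door; the door belongs to the scrubbing event.
(c) Entailed — this follows by dropping conjuncts from the examining event's description.
(d) Entailed — this follows by dropping conjuncts from the examining event's description.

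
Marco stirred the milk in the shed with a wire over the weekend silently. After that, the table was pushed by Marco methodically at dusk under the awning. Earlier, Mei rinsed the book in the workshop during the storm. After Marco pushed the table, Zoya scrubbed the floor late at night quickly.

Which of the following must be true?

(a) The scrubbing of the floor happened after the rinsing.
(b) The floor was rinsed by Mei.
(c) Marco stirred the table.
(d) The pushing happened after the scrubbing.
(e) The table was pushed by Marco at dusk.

(a) Entailed — the narrative places the rinsing before the scrubbing.
(b) Not entailed — Mei rinsed the book, not the floor; the floor belongs to the scrubbing event.
(c) Not entailed — Marco stirred the milk, not the table; the table belongs to the pushing event.
(d) Not entailed — the narrative places the pushing before the scrubbing, not after.
(e) Entailed — the original entails any weakening of itself; this just drops 'under the awning', 'methodically'.

(a), (e)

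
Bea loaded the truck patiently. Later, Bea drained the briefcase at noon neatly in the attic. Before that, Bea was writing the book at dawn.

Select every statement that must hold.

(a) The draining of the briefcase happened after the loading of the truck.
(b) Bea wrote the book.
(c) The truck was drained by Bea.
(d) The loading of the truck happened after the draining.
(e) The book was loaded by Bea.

(a)

(a) Entailed — the narrative places the loading before the draining.
(b) Not entailed — 'was writing' is progressive on an accomplishment; it does not entail the completed 'wrote'.
(c) Not entailed — Bea drained the briefcase, not the truck; the truck belongs to the loading event.
(d) Not entailed — the narrative places the loading before the draining, not after.
(e) Not entailed — Bea loaded the truck, not the book; the book belongs to the writing event.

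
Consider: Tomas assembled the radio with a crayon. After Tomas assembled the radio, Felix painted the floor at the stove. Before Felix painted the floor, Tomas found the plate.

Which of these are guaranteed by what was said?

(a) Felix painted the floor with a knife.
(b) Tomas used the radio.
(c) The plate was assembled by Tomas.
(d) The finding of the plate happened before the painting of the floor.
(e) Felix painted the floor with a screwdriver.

(a) Not entailed — 'with a knife' adds information not in the original event.
(b) Not entailed — the radio is the patient, not an instrument — Tomas used a crayon.
(c) Not entailed — Tomas assembled the radio, not the plate; the plate belongs to the finding event.
(d) Entailed — the narrative places the finding before the painting.
(e) Not entailed — 'with a screwdriver' adds information not in the original event.

(d)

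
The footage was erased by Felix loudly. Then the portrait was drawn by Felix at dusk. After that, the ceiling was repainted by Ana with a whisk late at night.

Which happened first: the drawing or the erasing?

the erasing

The connectives place the erasing before the drawing.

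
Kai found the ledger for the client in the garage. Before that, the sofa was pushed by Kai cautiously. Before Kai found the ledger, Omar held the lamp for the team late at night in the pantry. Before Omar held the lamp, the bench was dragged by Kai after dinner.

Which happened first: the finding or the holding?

the holding

The connectives place the holding before the finding.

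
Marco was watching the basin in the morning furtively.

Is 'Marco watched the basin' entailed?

yes

'watch' is atelic; if Marco was watching the basin, then Marco watched the basin (for some time).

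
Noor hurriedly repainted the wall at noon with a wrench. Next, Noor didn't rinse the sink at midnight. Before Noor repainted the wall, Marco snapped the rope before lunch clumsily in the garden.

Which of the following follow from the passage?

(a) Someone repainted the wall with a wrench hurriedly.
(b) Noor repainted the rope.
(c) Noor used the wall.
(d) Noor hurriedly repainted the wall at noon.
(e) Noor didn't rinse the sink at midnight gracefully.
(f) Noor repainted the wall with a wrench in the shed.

(a) Entailed — the original entails any weakening of itself; this just drops 'at noon' and generalizes the agent.
(b) Not entailed — Noor repainted the wall, not the rope; the rope belongs to the snapping event.
(c) Not entailed — the wall is the patient, not an instrument — Noor used a wrench.
(d) Entailed — this follows by dropping conjuncts from the repainting event's description.
(e) Entailed — under negation, adding a further restriction is entailed: if no such rinsing event occurred, none occurred gracefully either.
(f) Not entailed — 'in the shed' adds information not in the original event.

(a), (d), (e)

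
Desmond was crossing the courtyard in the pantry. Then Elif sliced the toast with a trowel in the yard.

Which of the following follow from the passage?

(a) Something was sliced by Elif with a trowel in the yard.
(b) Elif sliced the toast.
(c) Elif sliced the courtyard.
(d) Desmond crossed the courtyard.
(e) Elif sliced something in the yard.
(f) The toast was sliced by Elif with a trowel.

(a) Entailed — generalizing the patient leaves a sub-description the original still satisfies.
(b) Entailed — every conjunct here is already in the original slicing event.
(c) Not entailed — Elif sliced the toast, not the courtyard; the courtyard belongs to the crossing event.
(d) Not entailed — 'was crossing' is progressive on an accomplishment; it does not entail the completed 'crossed'.
(e) Entailed — the original entails any weakening of itself; this just drops 'with a trowel' and generalizes the patient.
(f) Entailed — dropping 'in the yard' leaves a sub-description the original still satisfies.

(a), (b), (e), (f)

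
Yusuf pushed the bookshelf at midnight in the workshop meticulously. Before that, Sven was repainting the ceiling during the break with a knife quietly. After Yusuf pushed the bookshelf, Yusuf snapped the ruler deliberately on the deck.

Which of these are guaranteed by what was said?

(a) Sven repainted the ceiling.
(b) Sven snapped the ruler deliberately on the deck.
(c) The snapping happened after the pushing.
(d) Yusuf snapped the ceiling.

(c)

(a) Not entailed — 'was repainting' is progressive on an accomplishment; it does not entail the completed 'repainted'.
(b) Not entailed — the passage has Yusuf snapping the ruler, not Sven.
(c) Entailed — the narrative places the pushing before the snapping.
(d) Not entailed — Yusuf snapped the ruler, not the ceiling; the ceiling belongs to the repainting event.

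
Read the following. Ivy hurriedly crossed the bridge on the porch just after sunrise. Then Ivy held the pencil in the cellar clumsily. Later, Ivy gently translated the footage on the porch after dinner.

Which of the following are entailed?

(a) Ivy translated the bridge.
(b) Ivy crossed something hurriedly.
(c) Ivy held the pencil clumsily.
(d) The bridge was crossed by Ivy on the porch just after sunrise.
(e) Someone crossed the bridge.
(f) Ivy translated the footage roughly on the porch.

(b), (c), (d), (e)

(a) Not entailed — Ivy translated the footage, not the bridge; the bridge belongs to the crossing event.
(b) Entailed — the original entails any weakening of itself; this just drops 'just after sunrise', 'on the porch' and generalizes the patient.
(c) Entailed — this follows by dropping conjuncts from the holding event's description.
(d) Entailed — dropping 'hurriedly' leaves a sub-description the original still satisfies.
(e) Entailed — the original entails any weakening of itself; this just drops 'just after sunrise', 'hurriedly', 'on the porch' and generalizes the agent.
(f) Not entailed — 'roughly' adds a manner not in (and inconsistent with) the original.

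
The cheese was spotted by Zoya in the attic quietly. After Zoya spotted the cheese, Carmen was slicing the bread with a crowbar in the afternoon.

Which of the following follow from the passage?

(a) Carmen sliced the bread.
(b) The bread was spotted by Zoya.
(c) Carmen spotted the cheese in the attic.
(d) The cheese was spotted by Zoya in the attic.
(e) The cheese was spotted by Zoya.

(a) Not entailed — 'was slicing' is progressive on an accomplishment; it does not entail the completed 'sliced'.
(b) Not entailed — Zoya spotted the cheese, not the bread; the bread belongs to the slicing event.
(c) Not entailed — the passage has Zoya spotting the cheese, not Carmen.
(d) Entailed — this follows by dropping conjuncts from the spotting event's description.
(e) Entailed — dropping 'quietly', 'in the attic' leaves a sub-description the original still satisfies.

(d), (e)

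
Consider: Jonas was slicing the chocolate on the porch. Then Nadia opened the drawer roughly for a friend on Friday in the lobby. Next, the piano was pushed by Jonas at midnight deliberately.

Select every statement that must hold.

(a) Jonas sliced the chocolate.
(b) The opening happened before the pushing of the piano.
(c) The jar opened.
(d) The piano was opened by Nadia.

(b)

(a) Not entailed — 'was slicing' is progressive on an accomplishment; it does not entail the completed 'sliced'.
(b) Entailed — the narrative places the opening before the pushing.
(c) Not entailed — the drawer is what opened, not the jar.
(d) Not entailed — Nadia opened the drawer, not the piano; the piano belongs to the pushing event.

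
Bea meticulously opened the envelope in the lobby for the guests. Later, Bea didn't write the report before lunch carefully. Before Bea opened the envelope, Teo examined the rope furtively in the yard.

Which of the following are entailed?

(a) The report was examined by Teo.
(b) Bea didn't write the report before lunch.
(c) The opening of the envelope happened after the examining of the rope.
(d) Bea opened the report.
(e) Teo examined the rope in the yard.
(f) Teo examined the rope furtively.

(c), (e), (f)

(a) Not entailed — Teo examined the rope, not the report; the report belongs to the writing event.
(b) Not entailed — dropping 'carefully' under negation is not valid — the original leaves open that Bea wrote the report some other way.
(c) Entailed — the narrative places the examining before the opening.
(d) Not entailed — Bea opened the envelope, not the report; the report belongs to the writing event.
(e) Entailed — the original entails any weakening of itself; this just drops 'furtively'.
(f) Entailed — dropping 'in the yard' leaves a sub-description the original still satisfies.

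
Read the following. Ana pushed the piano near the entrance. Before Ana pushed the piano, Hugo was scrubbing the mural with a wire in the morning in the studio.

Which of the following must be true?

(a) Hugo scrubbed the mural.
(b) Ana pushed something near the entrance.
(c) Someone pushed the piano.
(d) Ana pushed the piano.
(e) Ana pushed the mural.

(a) Entailed — 'scrub' is an activity; 'was scrubbing' entails that some scrubbing happened, so 'scrubbed' holds.
(b) Entailed — this follows by dropping conjuncts from the pushing event's description.
(c) Entailed — this follows by dropping conjuncts from the pushing event's description.
(d) Entailed — the original entails any weakening of itself; this just drops 'near the entrance'.
(e) Not entailed — Ana pushed the piano, not the mural; the mural belongs to the scrubbing event.

(a), (b), (c), (d)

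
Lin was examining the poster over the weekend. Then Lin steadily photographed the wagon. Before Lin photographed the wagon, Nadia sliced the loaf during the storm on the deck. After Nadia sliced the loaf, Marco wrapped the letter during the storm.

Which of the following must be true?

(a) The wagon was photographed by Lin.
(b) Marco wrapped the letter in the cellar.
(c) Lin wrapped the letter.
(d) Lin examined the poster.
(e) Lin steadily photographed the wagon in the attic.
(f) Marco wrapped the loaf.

(a) Entailed — dropping 'steadily' leaves a sub-description the original still satisfies.
(b) Not entailed — 'in the cellar' adds information not in the original event.
(c) Not entailed — the passage has Marco wrapping the letter, not Lin.
(d) Entailed — 'examine' is an activity; 'was examining' entails that some examining happened, so 'examined' holds.
(e) Not entailed — 'in the attic' adds information not in the original event.
(f) Not entailed — Marco wrapped the letter, not the loaf; the loaf belongs to the slicing event.

(a), (d)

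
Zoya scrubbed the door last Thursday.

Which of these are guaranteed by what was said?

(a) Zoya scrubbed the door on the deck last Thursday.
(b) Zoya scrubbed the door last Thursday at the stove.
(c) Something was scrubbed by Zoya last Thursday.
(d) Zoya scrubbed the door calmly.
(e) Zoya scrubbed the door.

(a) Not entailed — 'on the deck' adds information not in the original event.
(b) Not entailed — 'at the stove' adds information not in the original event.
(c) Entailed — generalizing the patient leaves a sub-description the original still satisfies.
(d) Not entailed — 'calmly' adds information not in the original event.
(e) Entailed — every conjunct here is already in the original scrubbing event.

(c), (e)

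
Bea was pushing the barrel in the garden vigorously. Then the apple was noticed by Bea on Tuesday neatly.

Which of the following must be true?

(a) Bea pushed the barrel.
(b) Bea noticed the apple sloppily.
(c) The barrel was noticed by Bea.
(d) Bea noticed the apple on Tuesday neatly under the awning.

(a) Entailed — 'push' is an activity; 'was pushing' entails that some pushing happened, so 'pushed' holds.
(b) Not entailed — 'sloppily' adds a manner not in (and inconsistent with) the original.
(c) Not entailed — Bea noticed the apple, not the barrel; the barrel belongs to the pushing event.
(d) Not entailed — 'under the awning' adds information not in the original event.

(a)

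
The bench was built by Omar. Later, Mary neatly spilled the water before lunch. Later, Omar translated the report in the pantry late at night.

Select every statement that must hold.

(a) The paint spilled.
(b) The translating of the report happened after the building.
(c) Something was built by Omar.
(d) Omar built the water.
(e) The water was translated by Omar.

(a) Not entailed — the water is what spilled, not the paint.
(b) Entailed — the narrative places the building before the translating.
(c) Entailed — this follows by dropping conjuncts from the building event's description.
(d) Not entailed — Omar built the bench, not the water; the water belongs to the spilling event.
(e) Not entailed — Omar translated the report, not the water; the water belongs to the spilling event.

(b), (c)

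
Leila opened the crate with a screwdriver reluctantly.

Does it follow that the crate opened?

'Leila opened the crate' is the causative; it entails the inchoative 'the crate opened'.

yes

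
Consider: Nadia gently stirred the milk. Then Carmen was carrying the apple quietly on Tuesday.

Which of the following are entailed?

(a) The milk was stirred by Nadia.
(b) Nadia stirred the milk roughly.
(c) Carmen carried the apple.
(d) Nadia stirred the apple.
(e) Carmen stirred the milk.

(a), (c)

(a) Entailed — the original entails any weakening of itself; this just drops 'gently'.
(b) Not entailed — 'roughly' adds a manner not in (and inconsistent with) the original.
(c) Entailed — 'carry' is an activity; 'was carrying' entails that some carrying happened, so 'carried' holds.
(d) Not entailed — Nadia stirred the milk, not the apple; the apple belongs to the carrying event.
(e) Not entailed — the passage has Nadia stirring the milk, not Carmen.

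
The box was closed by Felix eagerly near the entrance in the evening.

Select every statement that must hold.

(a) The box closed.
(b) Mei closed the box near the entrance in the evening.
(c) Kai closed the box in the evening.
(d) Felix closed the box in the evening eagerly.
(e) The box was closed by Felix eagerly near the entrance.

(a), (d), (e)

(a) Entailed — 'Felix closed the box' is causative; it entails the inchoative 'the box closed'.
(b) Not entailed — the passage has Felix closing the box, not Mei.
(c) Not entailed — the passage has Felix closing the box, not Kai.
(d) Entailed — this follows by dropping conjuncts from the closing event's description.
(e) Entailed — this follows by dropping conjuncts from the closing event's description.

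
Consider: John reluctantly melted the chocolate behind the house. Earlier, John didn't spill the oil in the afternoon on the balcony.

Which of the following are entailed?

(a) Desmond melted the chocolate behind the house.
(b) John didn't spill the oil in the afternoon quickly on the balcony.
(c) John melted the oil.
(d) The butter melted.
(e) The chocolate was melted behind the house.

(a) Not entailed — the passage has John melting the chocolate, not Desmond.
(b) Entailed — under negation, adding a further restriction is entailed: if no such spilling event occurred, none occurred quickly either.
(c) Not entailed — John melted the chocolate, not the oil; the oil belongs to the spilling event.
(d) Not entailed — the chocolate is what melted, not the butter.
(e) Entailed — this follows by dropping conjuncts from the melting event's description.

(b), (e)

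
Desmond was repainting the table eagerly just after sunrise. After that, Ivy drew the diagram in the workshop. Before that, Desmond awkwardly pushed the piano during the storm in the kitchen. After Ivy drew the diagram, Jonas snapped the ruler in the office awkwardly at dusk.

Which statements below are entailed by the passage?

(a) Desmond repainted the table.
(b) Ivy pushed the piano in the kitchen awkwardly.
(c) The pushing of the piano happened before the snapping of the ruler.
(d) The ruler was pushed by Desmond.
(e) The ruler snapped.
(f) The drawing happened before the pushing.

(c), (e)

(a) Not entailed — 'was repainting' is progressive on an accomplishment; it does not entail the completed 'repainted'.
(b) Not entailed — the passage has Desmond pushing the piano, not Ivy.
(c) Entailed — the narrative places the pushing before the snapping.
(d) Not entailed — Desmond pushed the piano, not the ruler; the ruler belongs to the snapping event.
(e) Entailed — 'Jonas snapped the ruler' is causative; it entails the inchoative 'the ruler snapped'.
(f) Not entailed — the narrative places the pushing before the drawing, not after.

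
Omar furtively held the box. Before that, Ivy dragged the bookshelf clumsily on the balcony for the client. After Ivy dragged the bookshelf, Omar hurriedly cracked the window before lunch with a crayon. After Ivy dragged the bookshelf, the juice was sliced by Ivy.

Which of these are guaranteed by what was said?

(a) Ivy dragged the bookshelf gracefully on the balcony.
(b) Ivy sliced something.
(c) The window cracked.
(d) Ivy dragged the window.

(a) Not entailed — 'gracefully' adds a manner not in (and inconsistent with) the original.
(b) Entailed — generalizing the patient leaves a sub-description the original still satisfies.
(c) Entailed — 'Omar cracked the window' is causative; it entails the inchoative 'the window cracked'.
(d) Not entailed — Ivy dragged the bookshelf, not the window; the window belongs to the cracking event.

(b), (c)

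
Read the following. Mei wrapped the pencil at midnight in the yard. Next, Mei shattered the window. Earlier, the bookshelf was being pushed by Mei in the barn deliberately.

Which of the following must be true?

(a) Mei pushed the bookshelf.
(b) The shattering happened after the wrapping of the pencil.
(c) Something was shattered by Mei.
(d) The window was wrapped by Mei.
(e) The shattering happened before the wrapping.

(a) Entailed — 'push' is an activity; 'was pushing' entails that some pushing happened, so 'pushed' holds.
(b) Entailed — the narrative places the wrapping before the shattering.
(c) Entailed — every conjunct here is already in the original shattering event.
(d) Not entailed — Mei wrapped the pencil, not the window; the window belongs to the shattering event.
(e) Not entailed — the narrative places the wrapping before the shattering, not after.

(a), (b), (c)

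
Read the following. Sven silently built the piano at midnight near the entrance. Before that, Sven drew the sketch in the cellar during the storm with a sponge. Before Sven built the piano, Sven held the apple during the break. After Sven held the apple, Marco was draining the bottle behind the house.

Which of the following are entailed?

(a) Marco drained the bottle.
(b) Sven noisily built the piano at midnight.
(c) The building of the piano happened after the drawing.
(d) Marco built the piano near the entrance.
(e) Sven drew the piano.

(a) Not entailed — 'was draining' is progressive on an accomplishment; it does not entail the completed 'drained'.
(b) Not entailed — 'noisily' adds a manner not in (and inconsistent with) the original.
(c) Entailed — the narrative places the drawing before the building.
(d) Not entailed — the passage has Sven building the piano, not Marco.
(e) Not entailed — Sven drew the sketch, not the piano; the piano belongs to the building event.

(c)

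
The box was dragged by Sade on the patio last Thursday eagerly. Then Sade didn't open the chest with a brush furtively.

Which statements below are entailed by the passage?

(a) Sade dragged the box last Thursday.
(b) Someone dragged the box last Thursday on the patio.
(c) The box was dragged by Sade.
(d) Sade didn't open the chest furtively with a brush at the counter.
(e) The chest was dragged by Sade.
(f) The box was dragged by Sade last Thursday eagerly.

(a), (b), (c), (d), (f)

(a) Entailed — dropping 'eagerly', 'on the patio' leaves a sub-description the original still satisfies.
(b) Entailed — the original entails any weakening of itself; this just drops 'eagerly' and generalizes the agent.
(c) Entailed — this follows by dropping conjuncts from the dragging event's description.
(d) Entailed — under negation, adding a further restriction is entailed: if no such opening event occurred, none occurred at the counter either.
(e) Not entailed — Sade dragged the box, not the chest; the chest belongs to the opening event.
(f) Entailed — this follows by dropping conjuncts from the dragging event's description.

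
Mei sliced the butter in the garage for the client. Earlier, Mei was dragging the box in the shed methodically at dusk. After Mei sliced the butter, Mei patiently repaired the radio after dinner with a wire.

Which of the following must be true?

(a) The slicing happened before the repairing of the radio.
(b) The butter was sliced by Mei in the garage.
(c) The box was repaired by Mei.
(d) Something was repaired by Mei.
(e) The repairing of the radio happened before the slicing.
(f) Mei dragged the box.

(a) Entailed — the narrative places the slicing before the repairing.
(b) Entailed — this follows by dropping conjuncts from the slicing event's description.
(c) Not entailed — Mei repaired the radio, not the box; the box belongs to the dragging event.
(d) Entailed — every conjunct here is already in the original repairing event.
(e) Not entailed — the narrative places the slicing before the repairing, not after.
(f) Entailed — 'drag' is an activity; 'was dragging' entails that some dragging happened, so 'dragged' holds.

(a), (b), (d), (f)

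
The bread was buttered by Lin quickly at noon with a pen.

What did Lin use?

'with a pen' marks the instrument of the buttering event.

a pen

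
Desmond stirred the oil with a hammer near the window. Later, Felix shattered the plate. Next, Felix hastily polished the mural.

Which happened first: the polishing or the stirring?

The connectives place the stirring before the polishing.

the stirring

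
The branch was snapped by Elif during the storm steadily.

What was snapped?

'the branch' marks the patient of the snapping event.

the branch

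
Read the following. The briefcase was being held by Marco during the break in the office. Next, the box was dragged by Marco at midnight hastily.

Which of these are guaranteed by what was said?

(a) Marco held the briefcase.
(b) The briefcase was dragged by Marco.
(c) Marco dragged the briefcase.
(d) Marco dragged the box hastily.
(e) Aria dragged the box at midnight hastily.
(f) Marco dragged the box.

(a), (d), (f)

(a) Entailed — 'hold' is an activity; 'was holding' entails that some holding happened, so 'held' holds.
(b) Not entailed — Marco dragged the box, not the briefcase; the briefcase belongs to the holding event.
(c) Not entailed — Marco dragged the box, not the briefcase; the briefcase belongs to the holding event.
(d) Entailed — the original entails any weakening of itself; this just drops 'at midnight'.
(e) Not entailed — the passage has Marco dragging the box, not Aria.
(f) Entailed — this follows by dropping conjuncts from the dragging event's description.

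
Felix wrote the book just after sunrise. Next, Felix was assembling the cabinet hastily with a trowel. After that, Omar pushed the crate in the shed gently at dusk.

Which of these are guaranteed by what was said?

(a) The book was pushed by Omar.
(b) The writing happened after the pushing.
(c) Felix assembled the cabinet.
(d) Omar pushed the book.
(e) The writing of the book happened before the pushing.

(a) Not entailed — Omar pushed the crate, not the book; the book belongs to the writing event.
(b) Not entailed — the narrative places the writing before the pushing, not after.
(c) Not entailed — 'was assembling' is progressive on an accomplishment; it does not entail the completed 'assembled'.
(d) Not entailed — Omar pushed the crate, not the book; the book belongs to the writing event.
(e) Entailed — the narrative places the writing before the pushing.

(e)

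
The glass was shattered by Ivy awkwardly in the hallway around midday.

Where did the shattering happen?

in the hallway

'in the hallway' marks the location of the shattering event.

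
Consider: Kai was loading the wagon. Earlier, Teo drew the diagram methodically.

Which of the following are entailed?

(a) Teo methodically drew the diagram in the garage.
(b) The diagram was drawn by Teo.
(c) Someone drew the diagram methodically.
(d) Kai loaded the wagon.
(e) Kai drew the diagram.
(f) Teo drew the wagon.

(a) Not entailed — 'in the garage' adds information not in the original event.
(b) Entailed — dropping 'methodically' leaves a sub-description the original still satisfies.
(c) Entailed — every conjunct here is already in the original drawing event.
(d) Not entailed — 'was loading' is progressive on an accomplishment; it does not entail the completed 'loaded'.
(e) Not entailed — the passage has Teo drawing the diagram, not Kai.
(f) Not entailed — Teo drew the diagram, not the wagon; the wagon belongs to the loading event.

(b), (c)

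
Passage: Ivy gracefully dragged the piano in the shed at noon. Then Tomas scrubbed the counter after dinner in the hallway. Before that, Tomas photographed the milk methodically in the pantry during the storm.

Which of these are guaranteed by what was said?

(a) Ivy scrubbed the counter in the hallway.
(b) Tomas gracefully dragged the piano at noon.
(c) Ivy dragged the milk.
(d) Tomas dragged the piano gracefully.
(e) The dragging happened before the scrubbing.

(e)

(a) Not entailed — the passage has Tomas scrubbing the counter, not Ivy.
(b) Not entailed — the passage has Ivy dragging the piano, not Tomas.
(c) Not entailed — Ivy dragged the piano, not the milk; the milk belongs to the photographing event.
(d) Not entailed — the passage has Ivy dragging the piano, not Tomas.
(e) Entailed — the narrative places the dragging before the scrubbing.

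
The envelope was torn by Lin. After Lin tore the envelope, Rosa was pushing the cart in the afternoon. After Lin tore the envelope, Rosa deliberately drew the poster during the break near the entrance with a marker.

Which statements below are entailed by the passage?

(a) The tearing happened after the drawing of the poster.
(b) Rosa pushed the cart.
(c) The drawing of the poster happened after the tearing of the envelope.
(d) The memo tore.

(b), (c)

(a) Not entailed — the narrative places the tearing before the drawing, not after.
(b) Entailed — 'push' is an activity; 'was pushing' entails that some pushing happened, so 'pushed' holds.
(c) Entailed — the narrative places the tearing before the drawing.
(d) Not entailed — the envelope is what tore, not the memo.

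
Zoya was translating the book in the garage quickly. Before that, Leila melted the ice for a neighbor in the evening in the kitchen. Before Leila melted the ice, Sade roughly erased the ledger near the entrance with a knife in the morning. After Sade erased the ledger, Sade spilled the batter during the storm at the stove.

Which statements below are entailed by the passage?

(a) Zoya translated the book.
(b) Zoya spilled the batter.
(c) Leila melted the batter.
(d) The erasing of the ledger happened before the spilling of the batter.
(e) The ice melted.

(d), (e)

(a) Not entailed — 'was translating' is progressive on an accomplishment; it does not entail the completed 'translated'.
(b) Not entailed — the passage has Sade spilling the batter, not Zoya.
(c) Not entailed — Leila melted the ice, not the batter; the batter belongs to the spilling event.
(d) Entailed — the narrative places the erasing before the spilling.
(e) Entailed — 'Leila melted the ice' is causative; it entails the inchoative 'the ice melted'.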